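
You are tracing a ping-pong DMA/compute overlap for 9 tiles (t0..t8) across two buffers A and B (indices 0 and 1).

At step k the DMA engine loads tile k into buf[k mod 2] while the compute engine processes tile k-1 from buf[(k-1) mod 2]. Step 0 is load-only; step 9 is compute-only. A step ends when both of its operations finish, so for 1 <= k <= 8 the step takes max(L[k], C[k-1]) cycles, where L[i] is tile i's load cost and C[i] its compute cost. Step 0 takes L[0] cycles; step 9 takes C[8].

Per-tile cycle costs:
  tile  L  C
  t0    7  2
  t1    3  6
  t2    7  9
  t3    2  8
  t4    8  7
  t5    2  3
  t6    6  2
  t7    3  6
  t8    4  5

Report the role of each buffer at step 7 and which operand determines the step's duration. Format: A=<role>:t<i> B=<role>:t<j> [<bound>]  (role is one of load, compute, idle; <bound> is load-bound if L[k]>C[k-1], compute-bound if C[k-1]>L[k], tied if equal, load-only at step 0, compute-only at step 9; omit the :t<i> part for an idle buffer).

k=0 load=t0/7c comp=- wait=7 total=7
k=1 load=t1/3c comp=t0/2c wait=3 total=10
k=2 load=t2/7c comp=t1/6c wait=7 total=17
k=3 load=t3/2c comp=t2/9c wait=9 total=26
k=4 load=t4/8c comp=t3/8c wait=8 total=34
k=5 load=t5/2c comp=t4/7c wait=7 total=41
k=6 load=t6/6c comp=t5/3c wait=6 total=47
k=7 load=t7/3c comp=t6/2c wait=3 total=50
k=8 load=t8/4c comp=t7/6c wait=6 total=56
k=9 load=- comp=t8/5c wait=5 total=61

step 7: A=compute:t6 B=load:t7 [load-bound]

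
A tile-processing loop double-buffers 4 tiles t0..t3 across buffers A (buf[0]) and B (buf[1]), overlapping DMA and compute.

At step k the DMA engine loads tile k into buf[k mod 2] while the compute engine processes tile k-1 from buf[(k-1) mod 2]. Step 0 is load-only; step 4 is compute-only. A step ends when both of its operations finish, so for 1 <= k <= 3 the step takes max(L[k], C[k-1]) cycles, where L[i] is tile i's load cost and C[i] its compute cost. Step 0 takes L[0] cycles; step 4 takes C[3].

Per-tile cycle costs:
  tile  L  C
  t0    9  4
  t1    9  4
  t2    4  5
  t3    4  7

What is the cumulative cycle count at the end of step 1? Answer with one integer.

step 0: L[0]=9 → dur=9, Σ=9 | A=load:t0 B=idle [load-only]
step 1: L[1]=9 C[0]=4 → dur=9, Σ=18 | A=compute:t0 B=load:t1 [load-bound]
step 2: L[2]=4 C[1]=4 → dur=4, Σ=22 | A=load:t2 B=compute:t1 [tied]
step 3: L[3]=4 C[2]=5 → dur=5, Σ=27 | A=compute:t2 B=load:t3 [compute-bound]
step 4: C[3]=7 → dur=7, Σ=34 | A=idle B=compute:t3 [compute-only]

end_cycle[1] = 18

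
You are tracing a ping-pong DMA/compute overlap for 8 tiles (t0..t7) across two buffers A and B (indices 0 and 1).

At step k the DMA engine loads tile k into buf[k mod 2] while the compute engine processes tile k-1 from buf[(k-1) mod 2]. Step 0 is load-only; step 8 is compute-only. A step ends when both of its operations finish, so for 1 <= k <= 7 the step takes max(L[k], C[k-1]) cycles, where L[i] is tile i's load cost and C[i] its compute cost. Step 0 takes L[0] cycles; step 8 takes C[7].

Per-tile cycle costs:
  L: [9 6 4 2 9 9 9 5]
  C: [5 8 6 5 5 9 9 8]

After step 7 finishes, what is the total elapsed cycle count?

[0] DMA t0→A (9c) ∥ CU idle ⇒ 9c, clock 9
[1] DMA t1→B (6c) ∥ CU A:t0 (5c) ⇒ 6c, clock 15
[2] DMA t2→A (4c) ∥ CU B:t1 (8c) ⇒ 8c, clock 23
[3] DMA t3→B (2c) ∥ CU A:t2 (6c) ⇒ 6c, clock 29
[4] DMA t4→A (9c) ∥ CU B:t3 (5c) ⇒ 9c, clock 38
[5] DMA t5→B (9c) ∥ CU A:t4 (5c) ⇒ 9c, clock 47
[6] DMA t6→A (9c) ∥ CU B:t5 (9c) ⇒ 9c, clock 56
[7] DMA t7→B (5c) ∥ CU A:t6 (9c) ⇒ 9c, clock 65
[8] DMA idle ∥ CU B:t7 (8c) ⇒ 8c, clock 73

end_cycle[7] = 65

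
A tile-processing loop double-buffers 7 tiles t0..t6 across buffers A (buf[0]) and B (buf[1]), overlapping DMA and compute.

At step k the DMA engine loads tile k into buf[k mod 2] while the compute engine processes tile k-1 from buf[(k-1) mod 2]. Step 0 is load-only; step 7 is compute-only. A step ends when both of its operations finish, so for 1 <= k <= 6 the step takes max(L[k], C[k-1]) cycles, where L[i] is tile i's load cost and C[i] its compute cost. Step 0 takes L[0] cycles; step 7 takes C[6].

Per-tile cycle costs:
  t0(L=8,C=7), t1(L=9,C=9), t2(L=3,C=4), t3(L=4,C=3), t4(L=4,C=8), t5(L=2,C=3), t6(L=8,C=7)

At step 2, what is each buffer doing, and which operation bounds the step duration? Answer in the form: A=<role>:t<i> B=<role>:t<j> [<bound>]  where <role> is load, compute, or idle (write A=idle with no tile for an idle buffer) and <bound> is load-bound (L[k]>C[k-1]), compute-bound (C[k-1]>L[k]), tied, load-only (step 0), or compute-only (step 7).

step 2: A=load:t2 B=compute:t1 [compute-bound]

step 0: L[0]=8 → dur=8, Σ=8 | A=load:t0 B=idle [load-only]
step 1: L[1]=9 C[0]=7 → dur=9, Σ=17 | A=compute:t0 B=load:t1 [load-bound]
step 2: L[2]=3 C[1]=9 → dur=9, Σ=26 | A=load:t2 B=compute:t1 [compute-bound]
step 3: L[3]=4 C[2]=4 → dur=4, Σ=30 | A=compute:t2 B=load:t3 [tied]
step 4: L[4]=4 C[3]=3 → dur=4, Σ=34 | A=load:t4 B=compute:t3 [load-bound]
step 5: L[5]=2 C[4]=8 → dur=8, Σ=42 | A=compute:t4 B=load:t5 [compute-bound]
step 6: L[6]=8 C[5]=3 → dur=8, Σ=50 | A=load:t6 B=compute:t5 [load-bound]
step 7: C[6]=7 → dur=7, Σ=57 | A=compute:t6 B=idle [compute-only]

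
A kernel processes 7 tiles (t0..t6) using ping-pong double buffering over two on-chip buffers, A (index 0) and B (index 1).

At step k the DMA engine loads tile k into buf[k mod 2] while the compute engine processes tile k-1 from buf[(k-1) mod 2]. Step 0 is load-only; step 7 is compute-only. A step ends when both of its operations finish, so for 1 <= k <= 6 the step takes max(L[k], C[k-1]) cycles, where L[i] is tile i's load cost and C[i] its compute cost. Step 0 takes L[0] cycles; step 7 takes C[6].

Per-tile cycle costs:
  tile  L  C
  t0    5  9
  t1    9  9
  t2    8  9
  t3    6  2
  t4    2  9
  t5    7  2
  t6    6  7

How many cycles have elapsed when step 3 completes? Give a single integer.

end_cycle[3] = 32

step 0: L[0]=5 → dur=5, Σ=5 | A=load:t0 B=idle [load-only]
step 1: L[1]=9 C[0]=9 → dur=9, Σ=14 | A=compute:t0 B=load:t1 [tied]
step 2: L[2]=8 C[1]=9 → dur=9, Σ=23 | A=load:t2 B=compute:t1 [compute-bound]
step 3: L[3]=6 C[2]=9 → dur=9, Σ=32 | A=compute:t2 B=load:t3 [compute-bound]
step 4: L[4]=2 C[3]=2 → dur=2, Σ=34 | A=load:t4 B=compute:t3 [tied]
step 5: L[5]=7 C[4]=9 → dur=9, Σ=43 | A=compute:t4 B=load:t5 [compute-bound]
step 6: L[6]=6 C[5]=2 → dur=6, Σ=49 | A=load:t6 B=compute:t5 [load-bound]
step 7: C[6]=7 → dur=7, Σ=56 | A=compute:t6 B=idle [compute-only]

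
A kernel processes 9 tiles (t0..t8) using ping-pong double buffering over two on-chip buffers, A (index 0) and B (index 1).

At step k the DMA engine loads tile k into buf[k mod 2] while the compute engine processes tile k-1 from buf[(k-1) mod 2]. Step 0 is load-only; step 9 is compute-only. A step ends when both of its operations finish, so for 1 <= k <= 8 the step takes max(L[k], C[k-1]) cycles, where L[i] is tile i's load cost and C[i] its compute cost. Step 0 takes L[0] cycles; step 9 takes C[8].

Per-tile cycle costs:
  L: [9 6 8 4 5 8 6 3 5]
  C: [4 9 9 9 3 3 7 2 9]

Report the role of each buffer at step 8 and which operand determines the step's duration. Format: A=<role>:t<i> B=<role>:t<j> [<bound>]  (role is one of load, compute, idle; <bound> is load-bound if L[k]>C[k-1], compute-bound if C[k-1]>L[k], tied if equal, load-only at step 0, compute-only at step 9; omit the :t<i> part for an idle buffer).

[0] DMA t0→A (9c) ∥ CU idle ⇒ 9c, clock 9
[1] DMA t1→B (6c) ∥ CU A:t0 (4c) ⇒ 6c, clock 15
[2] DMA t2→A (8c) ∥ CU B:t1 (9c) ⇒ 9c, clock 24
[3] DMA t3→B (4c) ∥ CU A:t2 (9c) ⇒ 9c, clock 33
[4] DMA t4→A (5c) ∥ CU B:t3 (9c) ⇒ 9c, clock 42
[5] DMA t5→B (8c) ∥ CU A:t4 (3c) ⇒ 8c, clock 50
[6] DMA t6→A (6c) ∥ CU B:t5 (3c) ⇒ 6c, clock 56
[7] DMA t7→B (3c) ∥ CU A:t6 (7c) ⇒ 7c, clock 63
[8] DMA t8→A (5c) ∥ CU B:t7 (2c) ⇒ 5c, clock 68
[9] DMA idle ∥ CU A:t8 (9c) ⇒ 9c, clock 77

step 8: A=load:t8 B=compute:t7 [load-bound]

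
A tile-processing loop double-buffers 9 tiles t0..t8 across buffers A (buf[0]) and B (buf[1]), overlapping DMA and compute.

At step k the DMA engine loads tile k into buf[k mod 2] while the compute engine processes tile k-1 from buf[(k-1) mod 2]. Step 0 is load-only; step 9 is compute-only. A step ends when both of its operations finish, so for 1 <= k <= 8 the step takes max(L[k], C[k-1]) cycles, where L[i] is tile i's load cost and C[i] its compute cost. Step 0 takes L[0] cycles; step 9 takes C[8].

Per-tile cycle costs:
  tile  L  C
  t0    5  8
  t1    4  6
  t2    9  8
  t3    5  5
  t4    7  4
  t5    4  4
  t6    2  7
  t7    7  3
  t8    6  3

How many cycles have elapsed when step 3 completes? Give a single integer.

  0. 5=5c; end=5; A:t0 B:-
  1. max(4,8)=8c; end=13; A:t0 B:t1
  2. max(9,6)=9c; end=22; A:t2 B:t1
  3. max(5,8)=8c; end=30; A:t2 B:t3
  4. max(7,5)=7c; end=37; A:t4 B:t3
  5. max(4,4)=4c; end=41; A:t4 B:t5
  6. max(2,4)=4c; end=45; A:t6 B:t5
  7. max(7,7)=7c; end=52; A:t6 B:t7
  8. max(6,3)=6c; end=58; A:t8 B:t7
  9. 3=3c; end=61; A:t8 B:t7

end_cycle[3] = 30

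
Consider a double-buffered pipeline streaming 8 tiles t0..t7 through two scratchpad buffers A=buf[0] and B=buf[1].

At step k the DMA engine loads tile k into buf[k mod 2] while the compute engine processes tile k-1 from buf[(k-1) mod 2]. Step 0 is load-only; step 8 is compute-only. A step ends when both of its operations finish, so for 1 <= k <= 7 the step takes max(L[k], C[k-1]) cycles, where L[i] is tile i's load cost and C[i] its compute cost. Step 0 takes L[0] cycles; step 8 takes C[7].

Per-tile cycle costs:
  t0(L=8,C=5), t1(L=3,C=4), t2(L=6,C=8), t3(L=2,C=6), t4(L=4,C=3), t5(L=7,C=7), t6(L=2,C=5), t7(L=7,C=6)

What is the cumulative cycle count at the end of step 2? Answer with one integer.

[0] DMA t0→A (8c) ∥ CU idle ⇒ 8c, clock 8
[1] DMA t1→B (3c) ∥ CU A:t0 (5c) ⇒ 5c, clock 13
[2] DMA t2→A (6c) ∥ CU B:t1 (4c) ⇒ 6c, clock 19
[3] DMA t3→B (2c) ∥ CU A:t2 (8c) ⇒ 8c, clock 27
[4] DMA t4→A (4c) ∥ CU B:t3 (6c) ⇒ 6c, clock 33
[5] DMA t5→B (7c) ∥ CU A:t4 (3c) ⇒ 7c, clock 40
[6] DMA t6→A (2c) ∥ CU B:t5 (7c) ⇒ 7c, clock 47
[7] DMA t7→B (7c) ∥ CU A:t6 (5c) ⇒ 7c, clock 54
[8] DMA idle ∥ CU B:t7 (6c) ⇒ 6c, clock 60

end_cycle[2] = 19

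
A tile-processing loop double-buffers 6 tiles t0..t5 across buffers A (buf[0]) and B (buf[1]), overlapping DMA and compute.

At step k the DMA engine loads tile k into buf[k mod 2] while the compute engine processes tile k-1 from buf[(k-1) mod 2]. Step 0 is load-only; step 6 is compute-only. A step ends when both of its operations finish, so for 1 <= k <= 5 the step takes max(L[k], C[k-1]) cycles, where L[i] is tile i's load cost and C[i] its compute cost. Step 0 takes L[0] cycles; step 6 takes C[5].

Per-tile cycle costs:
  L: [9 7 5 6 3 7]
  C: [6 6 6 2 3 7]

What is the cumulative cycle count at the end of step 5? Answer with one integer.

end_cycle[5] = 38

step 0: L[0]=9 → dur=9, Σ=9 | A=load:t0 B=idle [load-only]
step 1: L[1]=7 C[0]=6 → dur=7, Σ=16 | A=compute:t0 B=load:t1 [load-bound]
step 2: L[2]=5 C[1]=6 → dur=6, Σ=22 | A=load:t2 B=compute:t1 [compute-bound]
step 3: L[3]=6 C[2]=6 → dur=6, Σ=28 | A=compute:t2 B=load:t3 [tied]
step 4: L[4]=3 C[3]=2 → dur=3, Σ=31 | A=load:t4 B=compute:t3 [load-bound]
step 5: L[5]=7 C[4]=3 → dur=7, Σ=38 | A=compute:t4 B=load:t5 [load-bound]
step 6: C[5]=7 → dur=7, Σ=45 | A=idle B=compute:t5 [compute-only]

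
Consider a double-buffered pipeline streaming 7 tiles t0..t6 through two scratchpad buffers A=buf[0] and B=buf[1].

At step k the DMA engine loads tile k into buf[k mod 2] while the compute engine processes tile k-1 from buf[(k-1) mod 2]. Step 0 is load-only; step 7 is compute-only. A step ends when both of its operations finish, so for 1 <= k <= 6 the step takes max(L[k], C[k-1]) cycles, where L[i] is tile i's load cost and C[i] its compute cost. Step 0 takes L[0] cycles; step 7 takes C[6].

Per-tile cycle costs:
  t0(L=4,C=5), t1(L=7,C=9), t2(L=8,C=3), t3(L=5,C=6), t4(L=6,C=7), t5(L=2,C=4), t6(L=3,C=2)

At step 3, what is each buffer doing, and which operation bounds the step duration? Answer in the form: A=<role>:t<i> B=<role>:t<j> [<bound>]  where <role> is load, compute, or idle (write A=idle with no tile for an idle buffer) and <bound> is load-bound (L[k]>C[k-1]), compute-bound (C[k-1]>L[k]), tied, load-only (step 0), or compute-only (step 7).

[0] DMA t0→A (4c) ∥ CU idle ⇒ 4c, clock 4
[1] DMA t1→B (7c) ∥ CU A:t0 (5c) ⇒ 7c, clock 11
[2] DMA t2→A (8c) ∥ CU B:t1 (9c) ⇒ 9c, clock 20
[3] DMA t3→B (5c) ∥ CU A:t2 (3c) ⇒ 5c, clock 25
[4] DMA t4→A (6c) ∥ CU B:t3 (6c) ⇒ 6c, clock 31
[5] DMA t5→B (2c) ∥ CU A:t4 (7c) ⇒ 7c, clock 38
[6] DMA t6→A (3c) ∥ CU B:t5 (4c) ⇒ 4c, clock 42
[7] DMA idle ∥ CU A:t6 (2c) ⇒ 2c, clock 44

step 3: A=compute:t2 B=load:t3 [load-bound]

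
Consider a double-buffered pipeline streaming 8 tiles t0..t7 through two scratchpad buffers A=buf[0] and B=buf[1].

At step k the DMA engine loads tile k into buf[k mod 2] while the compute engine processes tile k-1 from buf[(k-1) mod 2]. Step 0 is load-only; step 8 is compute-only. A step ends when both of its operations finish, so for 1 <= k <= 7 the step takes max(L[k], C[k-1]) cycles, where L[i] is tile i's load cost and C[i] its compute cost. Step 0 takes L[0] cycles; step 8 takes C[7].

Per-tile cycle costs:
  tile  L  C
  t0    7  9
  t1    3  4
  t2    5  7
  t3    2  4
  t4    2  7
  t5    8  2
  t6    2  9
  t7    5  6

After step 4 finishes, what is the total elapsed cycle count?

end_cycle[4] = 32

k=0 load=t0/7c comp=- wait=7 total=7
k=1 load=t1/3c comp=t0/9c wait=9 total=16
k=2 load=t2/5c comp=t1/4c wait=5 total=21
k=3 load=t3/2c comp=t2/7c wait=7 total=28
k=4 load=t4/2c comp=t3/4c wait=4 total=32
k=5 load=t5/8c comp=t4/7c wait=8 total=40
k=6 load=t6/2c comp=t5/2c wait=2 total=42
k=7 load=t7/5c comp=t6/9c wait=9 total=51
k=8 load=- comp=t7/6c wait=6 total=57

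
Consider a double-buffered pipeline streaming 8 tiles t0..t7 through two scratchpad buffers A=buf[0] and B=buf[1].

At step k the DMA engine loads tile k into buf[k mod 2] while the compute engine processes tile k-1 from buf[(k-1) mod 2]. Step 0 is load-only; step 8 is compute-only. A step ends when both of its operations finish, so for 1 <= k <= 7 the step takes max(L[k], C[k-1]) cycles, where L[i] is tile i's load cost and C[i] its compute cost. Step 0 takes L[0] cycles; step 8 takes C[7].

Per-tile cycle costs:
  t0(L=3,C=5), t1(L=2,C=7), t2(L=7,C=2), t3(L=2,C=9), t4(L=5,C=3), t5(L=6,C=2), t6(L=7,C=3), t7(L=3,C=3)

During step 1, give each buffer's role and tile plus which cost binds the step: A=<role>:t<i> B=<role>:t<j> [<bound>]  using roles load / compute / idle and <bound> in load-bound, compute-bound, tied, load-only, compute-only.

step 1: A=compute:t0 B=load:t1 [compute-bound]

k=0 load=t0/3c comp=- wait=3 total=3
k=1 load=t1/2c comp=t0/5c wait=5 total=8
k=2 load=t2/7c comp=t1/7c wait=7 total=15
k=3 load=t3/2c comp=t2/2c wait=2 total=17
k=4 load=t4/5c comp=t3/9c wait=9 total=26
k=5 load=t5/6c comp=t4/3c wait=6 total=32
k=6 load=t6/7c comp=t5/2c wait=7 total=39
k=7 load=t7/3c comp=t6/3c wait=3 total=42
k=8 load=- comp=t7/3c wait=3 total=45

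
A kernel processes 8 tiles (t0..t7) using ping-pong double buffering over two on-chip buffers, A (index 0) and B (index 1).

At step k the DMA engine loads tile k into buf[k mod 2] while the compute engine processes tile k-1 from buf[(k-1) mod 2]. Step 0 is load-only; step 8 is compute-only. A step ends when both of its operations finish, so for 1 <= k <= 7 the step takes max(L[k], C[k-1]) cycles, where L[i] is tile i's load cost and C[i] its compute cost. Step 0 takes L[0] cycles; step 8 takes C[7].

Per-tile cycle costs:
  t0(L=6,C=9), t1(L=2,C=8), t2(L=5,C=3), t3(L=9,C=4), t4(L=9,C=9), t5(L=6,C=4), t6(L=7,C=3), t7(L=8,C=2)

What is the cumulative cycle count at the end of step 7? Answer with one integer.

[0] DMA t0→A (6c) ∥ CU idle ⇒ 6c, clock 6
[1] DMA t1→B (2c) ∥ CU A:t0 (9c) ⇒ 9c, clock 15
[2] DMA t2→A (5c) ∥ CU B:t1 (8c) ⇒ 8c, clock 23
[3] DMA t3→B (9c) ∥ CU A:t2 (3c) ⇒ 9c, clock 32
[4] DMA t4→A (9c) ∥ CU B:t3 (4c) ⇒ 9c, clock 41
[5] DMA t5→B (6c) ∥ CU A:t4 (9c) ⇒ 9c, clock 50
[6] DMA t6→A (7c) ∥ CU B:t5 (4c) ⇒ 7c, clock 57
[7] DMA t7→B (8c) ∥ CU A:t6 (3c) ⇒ 8c, clock 65
[8] DMA idle ∥ CU B:t7 (2c) ⇒ 2c, clock 67

end_cycle[7] = 65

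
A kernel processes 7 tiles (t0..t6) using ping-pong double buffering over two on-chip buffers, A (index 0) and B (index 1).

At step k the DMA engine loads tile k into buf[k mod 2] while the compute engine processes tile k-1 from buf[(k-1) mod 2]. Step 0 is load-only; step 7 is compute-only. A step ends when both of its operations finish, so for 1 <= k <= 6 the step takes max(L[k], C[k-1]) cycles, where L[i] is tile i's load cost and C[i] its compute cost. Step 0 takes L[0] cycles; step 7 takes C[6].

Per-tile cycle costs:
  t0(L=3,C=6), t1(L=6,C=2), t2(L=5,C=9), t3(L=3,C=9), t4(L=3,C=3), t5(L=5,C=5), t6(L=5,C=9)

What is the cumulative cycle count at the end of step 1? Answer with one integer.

[0] DMA t0→A (3c) ∥ CU idle ⇒ 3c, clock 3
[1] DMA t1→B (6c) ∥ CU A:t0 (6c) ⇒ 6c, clock 9
[2] DMA t2→A (5c) ∥ CU B:t1 (2c) ⇒ 5c, clock 14
[3] DMA t3→B (3c) ∥ CU A:t2 (9c) ⇒ 9c, clock 23
[4] DMA t4→A (3c) ∥ CU B:t3 (9c) ⇒ 9c, clock 32
[5] DMA t5→B (5c) ∥ CU A:t4 (3c) ⇒ 5c, clock 37
[6] DMA t6→A (5c) ∥ CU B:t5 (5c) ⇒ 5c, clock 42
[7] DMA idle ∥ CU A:t6 (9c) ⇒ 9c, clock 51

end_cycle[1] = 9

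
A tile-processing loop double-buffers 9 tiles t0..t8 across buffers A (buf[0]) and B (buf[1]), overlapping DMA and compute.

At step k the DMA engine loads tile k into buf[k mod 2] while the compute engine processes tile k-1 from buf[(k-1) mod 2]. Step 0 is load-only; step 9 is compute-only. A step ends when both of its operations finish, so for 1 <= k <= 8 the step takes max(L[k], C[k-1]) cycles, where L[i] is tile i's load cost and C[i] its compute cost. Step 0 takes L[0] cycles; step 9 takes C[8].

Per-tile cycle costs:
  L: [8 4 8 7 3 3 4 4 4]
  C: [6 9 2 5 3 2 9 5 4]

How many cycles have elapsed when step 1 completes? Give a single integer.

end_cycle[1] = 14

k=0 load=t0/8c comp=- wait=8 total=8
k=1 load=t1/4c comp=t0/6c wait=6 total=14
k=2 load=t2/8c comp=t1/9c wait=9 total=23
k=3 load=t3/7c comp=t2/2c wait=7 total=30
k=4 load=t4/3c comp=t3/5c wait=5 total=35
k=5 load=t5/3c comp=t4/3c wait=3 total=38
k=6 load=t6/4c comp=t5/2c wait=4 total=42
k=7 load=t7/4c comp=t6/9c wait=9 total=51
k=8 load=t8/4c comp=t7/5c wait=5 total=56
k=9 load=- comp=t8/4c wait=4 total=60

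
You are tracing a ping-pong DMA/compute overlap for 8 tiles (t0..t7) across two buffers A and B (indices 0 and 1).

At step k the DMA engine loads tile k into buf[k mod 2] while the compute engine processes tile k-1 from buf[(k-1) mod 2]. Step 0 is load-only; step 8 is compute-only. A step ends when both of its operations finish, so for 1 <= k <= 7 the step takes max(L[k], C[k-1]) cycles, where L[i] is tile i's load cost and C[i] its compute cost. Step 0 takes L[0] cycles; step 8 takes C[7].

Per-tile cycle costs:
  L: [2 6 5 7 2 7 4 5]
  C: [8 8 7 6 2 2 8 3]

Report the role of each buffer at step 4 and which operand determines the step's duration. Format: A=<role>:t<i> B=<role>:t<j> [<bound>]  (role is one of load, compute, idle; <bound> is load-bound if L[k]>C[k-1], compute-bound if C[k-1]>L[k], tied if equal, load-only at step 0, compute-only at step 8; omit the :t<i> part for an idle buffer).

step 4: A=load:t4 B=compute:t3 [compute-bound]

[0] DMA t0→A (2c) ∥ CU idle ⇒ 2c, clock 2
[1] DMA t1→B (6c) ∥ CU A:t0 (8c) ⇒ 8c, clock 10
[2] DMA t2→A (5c) ∥ CU B:t1 (8c) ⇒ 8c, clock 18
[3] DMA t3→B (7c) ∥ CU A:t2 (7c) ⇒ 7c, clock 25
[4] DMA t4→A (2c) ∥ CU B:t3 (6c) ⇒ 6c, clock 31
[5] DMA t5→B (7c) ∥ CU A:t4 (2c) ⇒ 7c, clock 38
[6] DMA t6→A (4c) ∥ CU B:t5 (2c) ⇒ 4c, clock 42
[7] DMA t7→B (5c) ∥ CU A:t6 (8c) ⇒ 8c, clock 50
[8] DMA idle ∥ CU B:t7 (3c) ⇒ 3c, clock 53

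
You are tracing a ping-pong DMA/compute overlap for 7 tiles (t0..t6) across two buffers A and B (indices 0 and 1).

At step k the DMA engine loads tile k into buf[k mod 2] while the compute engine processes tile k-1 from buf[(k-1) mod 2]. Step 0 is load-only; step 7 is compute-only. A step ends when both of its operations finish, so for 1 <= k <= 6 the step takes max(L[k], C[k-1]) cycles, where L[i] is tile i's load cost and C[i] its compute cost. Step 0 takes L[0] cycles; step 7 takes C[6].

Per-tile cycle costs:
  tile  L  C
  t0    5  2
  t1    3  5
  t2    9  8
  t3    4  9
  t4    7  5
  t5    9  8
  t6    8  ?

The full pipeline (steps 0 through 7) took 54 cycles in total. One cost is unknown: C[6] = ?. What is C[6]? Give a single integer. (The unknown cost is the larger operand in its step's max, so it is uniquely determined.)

step 0: dur = L[0]=5 = 5
step 1: dur = max(L[1]=3, C[0]=2) = 3
step 2: dur = max(L[2]=9, C[1]=5) = 9
step 3: dur = max(L[3]=4, C[2]=8) = 8
step 4: dur = max(L[4]=7, C[3]=9) = 9
step 5: dur = max(L[5]=9, C[4]=5) = 9
step 6: dur = max(L[6]=8, C[5]=8) = 8
step 7: dur = C[6]=? = C[6]  (unknown; binding)
sum of known step durations = 51
dur[7] = total - known = 54 - 51 = 3
C[6] is the binding max in step 7, so C[6] = dur[7] = 3

C[6] = 3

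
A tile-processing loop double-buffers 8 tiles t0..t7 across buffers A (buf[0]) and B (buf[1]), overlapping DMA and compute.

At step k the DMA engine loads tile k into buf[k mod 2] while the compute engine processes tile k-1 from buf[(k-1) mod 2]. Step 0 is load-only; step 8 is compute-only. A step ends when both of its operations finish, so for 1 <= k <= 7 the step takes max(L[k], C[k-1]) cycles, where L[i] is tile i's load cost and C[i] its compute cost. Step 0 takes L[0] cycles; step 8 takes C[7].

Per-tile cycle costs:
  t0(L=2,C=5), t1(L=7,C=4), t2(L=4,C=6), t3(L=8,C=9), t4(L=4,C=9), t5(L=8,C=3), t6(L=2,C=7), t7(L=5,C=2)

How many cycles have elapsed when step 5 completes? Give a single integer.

k=0 load=t0/2c comp=- wait=2 total=2
k=1 load=t1/7c comp=t0/5c wait=7 total=9
k=2 load=t2/4c comp=t1/4c wait=4 total=13
k=3 load=t3/8c comp=t2/6c wait=8 total=21
k=4 load=t4/4c comp=t3/9c wait=9 total=30
k=5 load=t5/8c comp=t4/9c wait=9 total=39
k=6 load=t6/2c comp=t5/3c wait=3 total=42
k=7 load=t7/5c comp=t6/7c wait=7 total=49
k=8 load=- comp=t7/2c wait=2 total=51

end_cycle[5] = 39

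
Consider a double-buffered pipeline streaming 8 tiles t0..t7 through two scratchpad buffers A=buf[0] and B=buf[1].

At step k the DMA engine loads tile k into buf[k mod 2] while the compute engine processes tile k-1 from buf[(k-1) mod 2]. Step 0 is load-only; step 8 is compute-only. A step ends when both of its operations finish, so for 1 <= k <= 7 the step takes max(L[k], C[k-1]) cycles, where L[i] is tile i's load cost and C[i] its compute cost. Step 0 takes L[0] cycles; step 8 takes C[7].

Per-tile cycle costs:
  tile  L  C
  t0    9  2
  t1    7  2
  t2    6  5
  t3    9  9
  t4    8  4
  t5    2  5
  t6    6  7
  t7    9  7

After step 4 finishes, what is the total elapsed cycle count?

[0] DMA t0→A (9c) ∥ CU idle ⇒ 9c, clock 9
[1] DMA t1→B (7c) ∥ CU A:t0 (2c) ⇒ 7c, clock 16
[2] DMA t2→A (6c) ∥ CU B:t1 (2c) ⇒ 6c, clock 22
[3] DMA t3→B (9c) ∥ CU A:t2 (5c) ⇒ 9c, clock 31
[4] DMA t4→A (8c) ∥ CU B:t3 (9c) ⇒ 9c, clock 40
[5] DMA t5→B (2c) ∥ CU A:t4 (4c) ⇒ 4c, clock 44
[6] DMA t6→A (6c) ∥ CU B:t5 (5c) ⇒ 6c, clock 50
[7] DMA t7→B (9c) ∥ CU A:t6 (7c) ⇒ 9c, clock 59
[8] DMA idle ∥ CU B:t7 (7c) ⇒ 7c, clock 66

end_cycle[4] = 40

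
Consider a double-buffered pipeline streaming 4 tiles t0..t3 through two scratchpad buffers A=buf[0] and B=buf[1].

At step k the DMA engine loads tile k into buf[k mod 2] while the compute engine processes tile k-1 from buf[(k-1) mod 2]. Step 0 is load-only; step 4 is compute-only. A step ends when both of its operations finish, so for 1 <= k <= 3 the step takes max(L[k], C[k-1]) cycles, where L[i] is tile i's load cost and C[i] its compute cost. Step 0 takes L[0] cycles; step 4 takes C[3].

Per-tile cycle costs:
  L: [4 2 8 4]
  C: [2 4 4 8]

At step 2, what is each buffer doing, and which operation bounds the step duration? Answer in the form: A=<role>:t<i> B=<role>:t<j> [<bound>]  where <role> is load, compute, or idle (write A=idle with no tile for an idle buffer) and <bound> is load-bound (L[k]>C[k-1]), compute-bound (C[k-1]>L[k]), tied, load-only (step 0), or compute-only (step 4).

step 2: A=load:t2 B=compute:t1 [load-bound]

step 0: L[0]=4 → dur=4, Σ=4 | A=load:t0 B=idle [load-only]
step 1: L[1]=2 C[0]=2 → dur=2, Σ=6 | A=compute:t0 B=load:t1 [tied]
step 2: L[2]=8 C[1]=4 → dur=8, Σ=14 | A=load:t2 B=compute:t1 [load-bound]
step 3: L[3]=4 C[2]=4 → dur=4, Σ=18 | A=compute:t2 B=load:t3 [tied]
step 4: C[3]=8 → dur=8, Σ=26 | A=idle B=compute:t3 [compute-only]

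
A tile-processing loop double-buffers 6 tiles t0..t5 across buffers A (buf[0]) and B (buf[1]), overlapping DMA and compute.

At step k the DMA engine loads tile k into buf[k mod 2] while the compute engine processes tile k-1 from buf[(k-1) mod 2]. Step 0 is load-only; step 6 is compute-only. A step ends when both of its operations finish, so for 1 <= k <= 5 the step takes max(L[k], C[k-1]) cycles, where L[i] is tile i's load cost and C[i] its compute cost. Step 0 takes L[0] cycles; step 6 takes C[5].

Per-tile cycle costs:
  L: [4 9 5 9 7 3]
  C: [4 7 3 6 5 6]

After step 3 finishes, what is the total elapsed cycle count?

k=0 load=t0/4c comp=- wait=4 total=4
k=1 load=t1/9c comp=t0/4c wait=9 total=13
k=2 load=t2/5c comp=t1/7c wait=7 total=20
k=3 load=t3/9c comp=t2/3c wait=9 total=29
k=4 load=t4/7c comp=t3/6c wait=7 total=36
k=5 load=t5/3c comp=t4/5c wait=5 total=41
k=6 load=- comp=t5/6c wait=6 total=47

end_cycle[3] = 29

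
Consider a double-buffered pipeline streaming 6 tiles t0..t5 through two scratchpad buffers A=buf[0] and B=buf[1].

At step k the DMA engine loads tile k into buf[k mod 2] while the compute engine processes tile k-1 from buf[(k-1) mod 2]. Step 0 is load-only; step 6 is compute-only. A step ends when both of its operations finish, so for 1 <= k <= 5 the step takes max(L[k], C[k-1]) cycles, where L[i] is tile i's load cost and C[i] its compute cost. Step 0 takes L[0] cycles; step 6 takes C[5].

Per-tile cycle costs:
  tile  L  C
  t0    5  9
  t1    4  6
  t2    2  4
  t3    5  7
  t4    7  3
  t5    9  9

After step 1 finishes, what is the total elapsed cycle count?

end_cycle[1] = 14

step 0: L[0]=5 → dur=5, Σ=5 | A=load:t0 B=idle [load-only]
step 1: L[1]=4 C[0]=9 → dur=9, Σ=14 | A=compute:t0 B=load:t1 [compute-bound]
step 2: L[2]=2 C[1]=6 → dur=6, Σ=20 | A=load:t2 B=compute:t1 [compute-bound]
step 3: L[3]=5 C[2]=4 → dur=5, Σ=25 | A=compute:t2 B=load:t3 [load-bound]
step 4: L[4]=7 C[3]=7 → dur=7, Σ=32 | A=load:t4 B=compute:t3 [tied]
step 5: L[5]=9 C[4]=3 → dur=9, Σ=41 | A=compute:t4 B=load:t5 [load-bound]
step 6: C[5]=9 → dur=9, Σ=50 | A=idle B=compute:t5 [compute-only]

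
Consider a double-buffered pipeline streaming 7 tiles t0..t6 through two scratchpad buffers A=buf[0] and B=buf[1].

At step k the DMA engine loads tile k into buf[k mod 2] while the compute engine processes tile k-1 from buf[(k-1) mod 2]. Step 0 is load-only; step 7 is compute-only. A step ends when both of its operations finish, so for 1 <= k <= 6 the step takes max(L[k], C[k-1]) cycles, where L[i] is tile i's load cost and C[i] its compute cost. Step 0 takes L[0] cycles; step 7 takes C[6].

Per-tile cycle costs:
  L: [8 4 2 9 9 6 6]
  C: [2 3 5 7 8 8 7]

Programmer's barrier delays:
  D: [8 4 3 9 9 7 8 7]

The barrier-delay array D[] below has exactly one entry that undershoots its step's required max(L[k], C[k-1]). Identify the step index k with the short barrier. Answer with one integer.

step 0: need L[0]=8 = 8; D[0]=8 ok
step 1: need max(L[1]=4,C[0]=2) = 4; D[1]=4 ok
step 2: need max(L[2]=2,C[1]=3) = 3; D[2]=3 ok
step 3: need max(L[3]=9,C[2]=5) = 9; D[3]=9 ok
step 4: need max(L[4]=9,C[3]=7) = 9; D[4]=9 ok
step 5: need max(L[5]=6,C[4]=8) = 8; D[5]=7 SHORT
step 6: need max(L[6]=6,C[5]=8) = 8; D[6]=8 ok
step 7: need C[6]=7 = 7; D[7]=7 ok

hazard at step 5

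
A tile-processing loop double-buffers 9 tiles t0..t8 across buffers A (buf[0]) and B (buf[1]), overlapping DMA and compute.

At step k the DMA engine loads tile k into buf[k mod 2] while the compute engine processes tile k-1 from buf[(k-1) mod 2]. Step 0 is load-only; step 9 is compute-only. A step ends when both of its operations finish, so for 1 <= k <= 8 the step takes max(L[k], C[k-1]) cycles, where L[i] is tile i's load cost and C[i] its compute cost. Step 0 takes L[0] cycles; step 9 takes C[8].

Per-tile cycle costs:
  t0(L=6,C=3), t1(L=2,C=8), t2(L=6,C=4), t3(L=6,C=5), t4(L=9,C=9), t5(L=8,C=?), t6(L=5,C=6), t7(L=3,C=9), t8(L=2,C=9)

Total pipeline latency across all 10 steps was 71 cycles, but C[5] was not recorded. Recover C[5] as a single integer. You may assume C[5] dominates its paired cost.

step 0 → dur = L[0]=6 = 6
step 1 → dur = max(L[1]=2, C[0]=3) = 3
step 2 → dur = max(L[2]=6, C[1]=8) = 8
step 3 → dur = max(L[3]=6, C[2]=4) = 6
step 4 → dur = max(L[4]=9, C[3]=5) = 9
step 5 → dur = max(L[5]=8, C[4]=9) = 9
step 6 → dur = max(L[6]=5, C[5]=?) = C[5]  (unknown; binding)
step 7 → dur = max(L[7]=3, C[6]=6) = 6
step 8 → dur = max(L[8]=2, C[7]=9) = 9
step 9 → dur = C[8]=9 = 9
sum of known step durations = 65
dur[6] = total - known = 71 - 65 = 6
C[5] is the binding max in step 6, so C[5] = dur[6] = 6

C[5] = 6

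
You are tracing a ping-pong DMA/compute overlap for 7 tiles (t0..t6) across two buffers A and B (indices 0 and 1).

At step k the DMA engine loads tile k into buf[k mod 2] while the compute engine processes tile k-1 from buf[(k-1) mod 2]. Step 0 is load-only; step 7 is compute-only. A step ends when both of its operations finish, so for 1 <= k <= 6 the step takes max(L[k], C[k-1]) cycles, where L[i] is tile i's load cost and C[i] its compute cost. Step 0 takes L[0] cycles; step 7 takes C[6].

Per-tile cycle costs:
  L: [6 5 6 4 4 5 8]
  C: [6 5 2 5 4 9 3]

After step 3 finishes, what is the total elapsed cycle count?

end_cycle[3] = 22

step 0: L[0]=6 → dur=6, Σ=6 | A=load:t0 B=idle [load-only]
step 1: L[1]=5 C[0]=6 → dur=6, Σ=12 | A=compute:t0 B=load:t1 [compute-bound]
step 2: L[2]=6 C[1]=5 → dur=6, Σ=18 | A=load:t2 B=compute:t1 [load-bound]
step 3: L[3]=4 C[2]=2 → dur=4, Σ=22 | A=compute:t2 B=load:t3 [load-bound]
step 4: L[4]=4 C[3]=5 → dur=5, Σ=27 | A=load:t4 B=compute:t3 [compute-bound]
step 5: L[5]=5 C[4]=4 → dur=5, Σ=32 | A=compute:t4 B=load:t5 [load-bound]
step 6: L[6]=8 C[5]=9 → dur=9, Σ=41 | A=load:t6 B=compute:t5 [compute-bound]
step 7: C[6]=3 → dur=3, Σ=44 | A=compute:t6 B=idle [compute-only]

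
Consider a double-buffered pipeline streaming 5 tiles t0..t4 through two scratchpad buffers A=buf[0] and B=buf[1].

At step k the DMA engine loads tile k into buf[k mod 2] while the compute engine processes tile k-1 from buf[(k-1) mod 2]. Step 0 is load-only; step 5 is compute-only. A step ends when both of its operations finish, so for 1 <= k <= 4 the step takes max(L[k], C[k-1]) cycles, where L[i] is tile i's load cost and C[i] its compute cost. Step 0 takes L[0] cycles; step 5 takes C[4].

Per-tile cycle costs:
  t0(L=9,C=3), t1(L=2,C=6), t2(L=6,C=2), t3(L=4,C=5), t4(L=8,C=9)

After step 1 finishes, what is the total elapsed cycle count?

step 0: L[0]=9 → dur=9, Σ=9 | A=load:t0 B=idle [load-only]
step 1: L[1]=2 C[0]=3 → dur=3, Σ=12 | A=compute:t0 B=load:t1 [compute-bound]
step 2: L[2]=6 C[1]=6 → dur=6, Σ=18 | A=load:t2 B=compute:t1 [tied]
step 3: L[3]=4 C[2]=2 → dur=4, Σ=22 | A=compute:t2 B=load:t3 [load-bound]
step 4: L[4]=8 C[3]=5 → dur=8, Σ=30 | A=load:t4 B=compute:t3 [load-bound]
step 5: C[4]=9 → dur=9, Σ=39 | A=compute:t4 B=idle [compute-only]

end_cycle[1] = 12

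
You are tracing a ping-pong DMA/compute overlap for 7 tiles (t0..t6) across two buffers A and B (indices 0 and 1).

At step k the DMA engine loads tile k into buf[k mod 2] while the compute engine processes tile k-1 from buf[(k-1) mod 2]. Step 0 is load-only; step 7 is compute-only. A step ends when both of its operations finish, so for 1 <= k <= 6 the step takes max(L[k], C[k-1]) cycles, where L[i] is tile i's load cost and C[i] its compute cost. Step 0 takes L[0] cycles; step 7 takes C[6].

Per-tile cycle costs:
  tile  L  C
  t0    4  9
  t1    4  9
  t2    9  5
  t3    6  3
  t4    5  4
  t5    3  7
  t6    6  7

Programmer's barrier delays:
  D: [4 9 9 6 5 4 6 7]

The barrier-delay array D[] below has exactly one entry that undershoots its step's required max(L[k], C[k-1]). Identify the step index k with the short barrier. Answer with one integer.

hazard at step 6

[0] required=L[0]=4=4 vs D=4 ok
[1] required=max(L[1]=4,C[0]=9)=9 vs D=9 ok
[2] required=max(L[2]=9,C[1]=9)=9 vs D=9 ok
[3] required=max(L[3]=6,C[2]=5)=6 vs D=6 ok
[4] required=max(L[4]=5,C[3]=3)=5 vs D=5 ok
[5] required=max(L[5]=3,C[4]=4)=4 vs D=4 ok
[6] required=max(L[6]=6,C[5]=7)=7 vs D=6 SHORT
[7] required=C[6]=7=7 vs D=7 ok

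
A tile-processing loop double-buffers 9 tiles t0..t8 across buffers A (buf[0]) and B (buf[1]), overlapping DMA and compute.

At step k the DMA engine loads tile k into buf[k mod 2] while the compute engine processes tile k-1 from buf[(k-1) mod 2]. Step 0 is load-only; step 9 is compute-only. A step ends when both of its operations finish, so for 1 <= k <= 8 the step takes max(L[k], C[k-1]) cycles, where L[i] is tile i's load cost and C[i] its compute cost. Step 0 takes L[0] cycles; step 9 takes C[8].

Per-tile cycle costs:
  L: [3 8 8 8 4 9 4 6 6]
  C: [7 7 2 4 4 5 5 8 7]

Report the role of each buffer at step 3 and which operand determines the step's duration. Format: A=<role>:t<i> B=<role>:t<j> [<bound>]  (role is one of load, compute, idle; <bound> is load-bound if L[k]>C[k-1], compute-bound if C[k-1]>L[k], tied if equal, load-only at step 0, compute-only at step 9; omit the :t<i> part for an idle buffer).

  0. 3=3c; end=3; A:t0 B:-
  1. max(8,7)=8c; end=11; A:t0 B:t1
  2. max(8,7)=8c; end=19; A:t2 B:t1
  3. max(8,2)=8c; end=27; A:t2 B:t3
  4. max(4,4)=4c; end=31; A:t4 B:t3
  5. max(9,4)=9c; end=40; A:t4 B:t5
  6. max(4,5)=5c; end=45; A:t6 B:t5
  7. max(6,5)=6c; end=51; A:t6 B:t7
  8. max(6,8)=8c; end=59; A:t8 B:t7
  9. 7=7c; end=66; A:t8 B:t7

step 3: A=compute:t2 B=load:t3 [load-bound]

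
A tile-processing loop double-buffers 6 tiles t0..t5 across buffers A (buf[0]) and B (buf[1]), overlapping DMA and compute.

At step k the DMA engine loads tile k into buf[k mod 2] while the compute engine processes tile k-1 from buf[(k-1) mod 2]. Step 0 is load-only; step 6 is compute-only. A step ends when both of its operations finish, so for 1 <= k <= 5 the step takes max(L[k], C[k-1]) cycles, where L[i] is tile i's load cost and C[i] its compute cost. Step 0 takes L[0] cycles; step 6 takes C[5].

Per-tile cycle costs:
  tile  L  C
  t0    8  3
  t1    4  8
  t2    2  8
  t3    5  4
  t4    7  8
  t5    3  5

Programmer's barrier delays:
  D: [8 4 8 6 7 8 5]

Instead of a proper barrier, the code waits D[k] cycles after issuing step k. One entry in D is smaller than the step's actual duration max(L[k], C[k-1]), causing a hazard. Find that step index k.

hazard at step 3

step 0: need L[0]=8 = 8; D[0]=8 ok
step 1: need max(L[1]=4,C[0]=3) = 4; D[1]=4 ok
step 2: need max(L[2]=2,C[1]=8) = 8; D[2]=8 ok
step 3: need max(L[3]=5,C[2]=8) = 8; D[3]=6 SHORT
step 4: need max(L[4]=7,C[3]=4) = 7; D[4]=7 ok
step 5: need max(L[5]=3,C[4]=8) = 8; D[5]=8 ok
step 6: need C[5]=5 = 5; D[6]=5 ok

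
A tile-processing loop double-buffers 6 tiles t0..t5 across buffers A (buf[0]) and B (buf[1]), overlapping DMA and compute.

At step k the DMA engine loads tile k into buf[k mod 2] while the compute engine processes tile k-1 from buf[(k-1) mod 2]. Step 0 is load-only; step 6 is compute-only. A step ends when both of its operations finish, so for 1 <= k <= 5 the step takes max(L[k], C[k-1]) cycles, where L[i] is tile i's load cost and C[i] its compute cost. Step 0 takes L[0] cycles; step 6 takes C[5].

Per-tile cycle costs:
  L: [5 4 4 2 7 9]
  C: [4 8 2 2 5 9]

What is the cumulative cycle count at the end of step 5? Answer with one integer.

k=0 load=t0/5c comp=- wait=5 total=5
k=1 load=t1/4c comp=t0/4c wait=4 total=9
k=2 load=t2/4c comp=t1/8c wait=8 total=17
k=3 load=t3/2c comp=t2/2c wait=2 total=19
k=4 load=t4/7c comp=t3/2c wait=7 total=26
k=5 load=t5/9c comp=t4/5c wait=9 total=35
k=6 load=- comp=t5/9c wait=9 total=44

end_cycle[5] = 35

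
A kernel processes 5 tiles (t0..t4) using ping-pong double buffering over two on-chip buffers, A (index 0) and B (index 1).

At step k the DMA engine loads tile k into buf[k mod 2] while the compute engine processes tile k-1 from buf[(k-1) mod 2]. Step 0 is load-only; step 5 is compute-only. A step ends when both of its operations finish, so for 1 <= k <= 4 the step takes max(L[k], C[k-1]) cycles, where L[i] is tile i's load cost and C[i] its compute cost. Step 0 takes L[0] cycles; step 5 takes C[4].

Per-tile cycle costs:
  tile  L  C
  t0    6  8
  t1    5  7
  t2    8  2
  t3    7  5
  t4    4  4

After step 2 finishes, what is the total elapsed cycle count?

  0. 6=6c; end=6; A:t0 B:-
  1. max(5,8)=8c; end=14; A:t0 B:t1
  2. max(8,7)=8c; end=22; A:t2 B:t1
  3. max(7,2)=7c; end=29; A:t2 B:t3
  4. max(4,5)=5c; end=34; A:t4 B:t3
  5. 4=4c; end=38; A:t4 B:t3

end_cycle[2] = 22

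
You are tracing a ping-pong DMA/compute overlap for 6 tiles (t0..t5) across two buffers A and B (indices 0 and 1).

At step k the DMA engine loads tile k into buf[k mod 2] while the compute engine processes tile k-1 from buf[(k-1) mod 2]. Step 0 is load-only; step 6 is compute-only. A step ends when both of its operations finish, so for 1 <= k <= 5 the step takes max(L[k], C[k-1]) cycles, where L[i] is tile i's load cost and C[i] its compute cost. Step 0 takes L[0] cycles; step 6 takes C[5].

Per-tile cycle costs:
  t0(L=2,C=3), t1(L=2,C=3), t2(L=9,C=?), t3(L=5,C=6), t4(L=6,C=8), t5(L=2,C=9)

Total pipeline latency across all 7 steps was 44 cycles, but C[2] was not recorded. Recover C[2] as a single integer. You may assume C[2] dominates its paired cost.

C[2] = 7

step 0 | dur = L[0]=2 = 2
step 1 | dur = max(L[1]=2, C[0]=3) = 3
step 2 | dur = max(L[2]=9, C[1]=3) = 9
step 3 | dur = max(L[3]=5, C[2]=?) = C[2]  (unknown; binding)
step 4 | dur = max(L[4]=6, C[3]=6) = 6
step 5 | dur = max(L[5]=2, C[4]=8) = 8
step 6 | dur = C[5]=9 = 9
sum of known step durations = 37
dur[3] = total - known = 44 - 37 = 7
C[2] is the binding max in step 3, so C[2] = dur[3] = 7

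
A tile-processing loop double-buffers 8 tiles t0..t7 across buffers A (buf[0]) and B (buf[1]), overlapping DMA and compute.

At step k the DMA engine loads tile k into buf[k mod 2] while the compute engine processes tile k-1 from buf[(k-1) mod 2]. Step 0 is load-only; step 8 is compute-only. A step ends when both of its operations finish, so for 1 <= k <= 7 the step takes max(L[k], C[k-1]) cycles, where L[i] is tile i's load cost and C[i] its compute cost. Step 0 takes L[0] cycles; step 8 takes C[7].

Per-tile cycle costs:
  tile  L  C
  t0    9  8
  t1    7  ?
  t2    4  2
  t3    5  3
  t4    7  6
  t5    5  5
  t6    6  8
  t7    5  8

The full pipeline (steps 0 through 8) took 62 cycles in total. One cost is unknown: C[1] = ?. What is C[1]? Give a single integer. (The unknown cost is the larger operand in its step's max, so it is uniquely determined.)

step 0 | dur = L[0]=9 = 9
step 1 | dur = max(L[1]=7, C[0]=8) = 8
step 2 | dur = max(L[2]=4, C[1]=?) = C[1]  (unknown; binding)
step 3 | dur = max(L[3]=5, C[2]=2) = 5
step 4 | dur = max(L[4]=7, C[3]=3) = 7
step 5 | dur = max(L[5]=5, C[4]=6) = 6
step 6 | dur = max(L[6]=6, C[5]=5) = 6
step 7 | dur = max(L[7]=5, C[6]=8) = 8
step 8 | dur = C[7]=8 = 8
sum of known step durations = 57
dur[2] = total - known = 62 - 57 = 5
C[1] is the binding max in step 2, so C[1] = dur[2] = 5

C[1] = 5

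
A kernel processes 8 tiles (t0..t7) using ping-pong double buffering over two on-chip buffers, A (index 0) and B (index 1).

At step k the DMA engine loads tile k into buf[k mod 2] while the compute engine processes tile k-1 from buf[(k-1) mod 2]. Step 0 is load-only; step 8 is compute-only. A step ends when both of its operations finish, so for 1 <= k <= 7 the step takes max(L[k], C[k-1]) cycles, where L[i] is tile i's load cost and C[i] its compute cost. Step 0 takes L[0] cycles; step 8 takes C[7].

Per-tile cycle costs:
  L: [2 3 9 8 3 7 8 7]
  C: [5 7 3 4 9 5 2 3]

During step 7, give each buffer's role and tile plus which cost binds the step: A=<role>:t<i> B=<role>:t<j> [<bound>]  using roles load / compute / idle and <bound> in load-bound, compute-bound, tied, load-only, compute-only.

step 7: A=compute:t6 B=load:t7 [load-bound]

  0. 2=2c; end=2; A:t0 B:-
  1. max(3,5)=5c; end=7; A:t0 B:t1
  2. max(9,7)=9c; end=16; A:t2 B:t1
  3. max(8,3)=8c; end=24; A:t2 B:t3
  4. max(3,4)=4c; end=28; A:t4 B:t3
  5. max(7,9)=9c; end=37; A:t4 B:t5
  6. max(8,5)=8c; end=45; A:t6 B:t5
  7. max(7,2)=7c; end=52; A:t6 B:t7
  8. 3=3c; end=55; A:t6 B:t7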